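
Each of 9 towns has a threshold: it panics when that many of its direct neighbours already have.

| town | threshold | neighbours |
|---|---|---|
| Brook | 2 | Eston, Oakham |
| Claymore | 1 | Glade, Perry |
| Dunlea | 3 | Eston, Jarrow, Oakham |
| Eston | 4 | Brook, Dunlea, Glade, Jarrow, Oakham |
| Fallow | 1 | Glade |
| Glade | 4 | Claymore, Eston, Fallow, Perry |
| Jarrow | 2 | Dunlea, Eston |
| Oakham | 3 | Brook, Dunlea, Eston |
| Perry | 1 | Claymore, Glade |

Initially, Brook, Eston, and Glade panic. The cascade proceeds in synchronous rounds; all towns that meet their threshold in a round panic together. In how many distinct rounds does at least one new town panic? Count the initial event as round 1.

Round 1 — Brook, Eston, Glade panic (initial).
Round 2 — checking thresholds:
  Claymore: 1 of 2 neighbours ≥ 1, panics.
  Dunlea: 1 of 3 neighbours < 3, holds.
  Fallow: 1 of 1 neighbours ≥ 1, panics.
  Jarrow: 1 of 2 neighbours < 2, holds.
  Oakham: 2 of 3 neighbours < 3, holds.
  Perry: 1 of 2 neighbours ≥ 1, panics.
Round 3 — no new panics; cascade stops.

2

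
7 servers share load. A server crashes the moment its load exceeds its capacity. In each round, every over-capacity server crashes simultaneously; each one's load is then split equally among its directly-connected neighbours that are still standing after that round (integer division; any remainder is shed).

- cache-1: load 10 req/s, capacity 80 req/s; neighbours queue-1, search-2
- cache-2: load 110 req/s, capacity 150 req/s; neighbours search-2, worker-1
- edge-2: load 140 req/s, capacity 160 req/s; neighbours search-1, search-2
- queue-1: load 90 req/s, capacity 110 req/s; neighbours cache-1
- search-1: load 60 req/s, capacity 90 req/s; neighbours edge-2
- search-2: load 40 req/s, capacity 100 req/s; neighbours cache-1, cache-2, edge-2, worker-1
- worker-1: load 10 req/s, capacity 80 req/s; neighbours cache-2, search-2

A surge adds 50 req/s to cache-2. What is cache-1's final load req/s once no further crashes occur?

70

Round 1 — cache-2 at 160 > 150. cache-2 crashes.
  cache-2 sheds 160 req/s to search-2, worker-1: 80 each.
    search-2: 40+80 = 120 > 100
    worker-1: 10+80 = 90 > 80
Round 2 — search-2, worker-1 crash.
  search-2 sheds 120 req/s to cache-1, edge-2: 60 each.
    cache-1: 10+60 = 70 ≤ 80
    edge-2: 140+60 = 200 > 160
  worker-1 sheds 90 req/s: no online neighbours, lost.
Round 3 — edge-2 crashes.
  edge-2 sheds 200 req/s to search-1: 200 each.
    search-1: 60+200 = 260 > 90
Round 4 — search-1 crashes.
  search-1 sheds 260 req/s: no online neighbours, lost.
No further crashes.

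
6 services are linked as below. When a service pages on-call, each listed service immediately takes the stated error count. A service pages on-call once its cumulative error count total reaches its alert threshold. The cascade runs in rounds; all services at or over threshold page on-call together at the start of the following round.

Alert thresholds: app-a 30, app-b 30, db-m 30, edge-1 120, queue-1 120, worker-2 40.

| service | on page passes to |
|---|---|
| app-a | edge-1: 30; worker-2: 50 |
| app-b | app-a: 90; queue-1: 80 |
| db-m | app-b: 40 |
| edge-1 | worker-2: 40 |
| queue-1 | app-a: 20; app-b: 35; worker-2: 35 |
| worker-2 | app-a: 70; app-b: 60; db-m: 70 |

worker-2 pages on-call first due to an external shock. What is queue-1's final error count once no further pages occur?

Round 1 — worker-2 pages on-call (initial).
  app-a: +70 → 70 ≥ 30
  app-b: +60 → 60 ≥ 30
  db-m: +70 → 70 ≥ 30
Round 2 — app-a, app-b, db-m page on-call.
  edge-1: +30 → 30 < 120
  queue-1: +80 → 80 < 120
No further pages.

80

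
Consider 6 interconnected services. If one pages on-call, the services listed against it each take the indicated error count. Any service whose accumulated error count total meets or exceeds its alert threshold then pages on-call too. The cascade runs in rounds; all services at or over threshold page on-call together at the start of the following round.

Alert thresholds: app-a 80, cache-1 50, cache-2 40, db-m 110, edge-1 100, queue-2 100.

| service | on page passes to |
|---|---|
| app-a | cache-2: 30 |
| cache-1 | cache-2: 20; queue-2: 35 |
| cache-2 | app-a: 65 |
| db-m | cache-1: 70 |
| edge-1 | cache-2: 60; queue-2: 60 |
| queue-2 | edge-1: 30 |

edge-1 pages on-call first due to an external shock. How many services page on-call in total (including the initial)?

2

Round 1 — edge-1 pages on-call (initial).
  cache-2: +60 → 60 ≥ 40
  queue-2: +60 → 60 < 100
Round 2 — cache-2 pages on-call.
  app-a: +65 → 65 < 80
No further pages.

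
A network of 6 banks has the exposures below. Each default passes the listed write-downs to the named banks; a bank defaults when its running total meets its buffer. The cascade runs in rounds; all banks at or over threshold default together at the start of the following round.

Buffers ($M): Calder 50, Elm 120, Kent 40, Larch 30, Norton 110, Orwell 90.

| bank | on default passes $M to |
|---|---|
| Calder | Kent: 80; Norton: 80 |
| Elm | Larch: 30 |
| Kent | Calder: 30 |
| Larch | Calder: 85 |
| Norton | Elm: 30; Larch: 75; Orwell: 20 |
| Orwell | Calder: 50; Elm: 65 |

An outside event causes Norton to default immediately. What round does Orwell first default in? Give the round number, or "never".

Round 1 — Norton defaults (initial).
  Elm: +30 → 30 < 120
  Larch: +75 → 75 ≥ 30
  Orwell: +20 → 20 < 90
Round 2 — Larch defaults.
  Calder: +85 → 85 ≥ 50
Round 3 — Calder defaults.
  Kent: +80 → 80 ≥ 40
Round 4 — Kent defaults.
No further defaults.

never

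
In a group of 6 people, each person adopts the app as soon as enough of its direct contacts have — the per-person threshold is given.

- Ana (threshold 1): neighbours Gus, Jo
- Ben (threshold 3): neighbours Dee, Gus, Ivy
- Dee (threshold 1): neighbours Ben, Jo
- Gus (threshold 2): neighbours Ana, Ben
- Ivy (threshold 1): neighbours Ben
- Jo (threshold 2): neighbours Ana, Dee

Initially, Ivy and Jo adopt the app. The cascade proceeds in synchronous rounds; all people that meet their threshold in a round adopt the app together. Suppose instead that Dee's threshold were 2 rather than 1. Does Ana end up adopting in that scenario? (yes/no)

yes

With Dee's threshold at 2:
Round 1 — Ivy, Jo adopt the app (initial).
Round 2 — checking thresholds:
  Ana: 1 of 2 neighbours ≥ 1, adopts the app.
  Ben: 1 of 3 neighbours < 3, below threshold.
  Dee: 1 of 2 neighbours < 2, below threshold.
Round 3 — no new adoptions; cascade stops.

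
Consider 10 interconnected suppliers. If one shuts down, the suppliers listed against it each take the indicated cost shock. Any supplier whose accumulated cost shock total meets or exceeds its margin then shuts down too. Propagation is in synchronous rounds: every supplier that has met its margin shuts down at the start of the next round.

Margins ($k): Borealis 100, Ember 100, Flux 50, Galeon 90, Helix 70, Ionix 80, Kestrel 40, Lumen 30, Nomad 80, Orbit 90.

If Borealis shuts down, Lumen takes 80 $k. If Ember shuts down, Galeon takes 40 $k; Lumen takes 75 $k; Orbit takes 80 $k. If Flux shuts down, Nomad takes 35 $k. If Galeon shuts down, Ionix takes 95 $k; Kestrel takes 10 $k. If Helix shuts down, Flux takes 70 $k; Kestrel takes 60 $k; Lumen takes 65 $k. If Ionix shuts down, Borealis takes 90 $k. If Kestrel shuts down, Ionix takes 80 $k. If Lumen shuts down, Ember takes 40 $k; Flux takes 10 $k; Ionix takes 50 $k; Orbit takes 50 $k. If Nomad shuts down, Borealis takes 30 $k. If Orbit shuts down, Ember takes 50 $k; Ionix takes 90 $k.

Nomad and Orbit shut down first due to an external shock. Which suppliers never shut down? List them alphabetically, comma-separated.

Round 1 — Nomad, Orbit shut down (initial).
  Borealis: +30 → 30 < 100
  Ember: +50 → 50 < 100
  Ionix: +90 → 90 ≥ 80
Round 2 — Ionix shuts down.
  Borealis: +90 → 120 ≥ 100
Round 3 — Borealis shuts down.
  Lumen: +80 → 80 ≥ 30
Round 4 — Lumen shuts down.
  Ember: +40 → 90 < 100
  Flux: +10 → 10 < 50
No further shutdowns.

Ember, Flux, Galeon, Helix, Kestrel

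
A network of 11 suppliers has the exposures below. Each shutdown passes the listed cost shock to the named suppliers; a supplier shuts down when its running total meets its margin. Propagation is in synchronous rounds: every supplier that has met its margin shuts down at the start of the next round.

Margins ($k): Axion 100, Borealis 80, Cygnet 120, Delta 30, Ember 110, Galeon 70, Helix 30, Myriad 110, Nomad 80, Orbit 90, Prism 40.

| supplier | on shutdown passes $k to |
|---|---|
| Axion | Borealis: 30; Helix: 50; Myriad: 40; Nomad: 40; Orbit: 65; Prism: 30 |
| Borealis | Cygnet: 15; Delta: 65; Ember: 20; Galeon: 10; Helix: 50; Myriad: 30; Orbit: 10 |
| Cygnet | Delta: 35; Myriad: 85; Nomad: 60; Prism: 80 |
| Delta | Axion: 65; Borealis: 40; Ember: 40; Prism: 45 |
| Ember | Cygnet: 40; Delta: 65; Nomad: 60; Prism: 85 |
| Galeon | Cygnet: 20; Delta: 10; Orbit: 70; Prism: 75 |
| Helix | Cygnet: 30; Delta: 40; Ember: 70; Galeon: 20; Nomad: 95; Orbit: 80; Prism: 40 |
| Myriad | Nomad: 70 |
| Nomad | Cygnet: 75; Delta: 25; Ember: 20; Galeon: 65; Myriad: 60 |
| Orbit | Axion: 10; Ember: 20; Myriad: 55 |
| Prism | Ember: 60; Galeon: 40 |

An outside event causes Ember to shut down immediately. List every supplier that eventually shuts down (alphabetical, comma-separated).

Round 1 — Ember shuts down (initial).
  Cygnet: +40 → 40 < 120
  Delta: +65 → 65 ≥ 30
  Nomad: +60 → 60 < 80
  Prism: +85 → 85 ≥ 40
Round 2 — Delta, Prism shut down.
  Axion: +65 → 65 < 100
  Borealis: +40 → 40 < 80
  Galeon: +40 → 40 < 70
No further shutdowns.

Delta, Ember, Prism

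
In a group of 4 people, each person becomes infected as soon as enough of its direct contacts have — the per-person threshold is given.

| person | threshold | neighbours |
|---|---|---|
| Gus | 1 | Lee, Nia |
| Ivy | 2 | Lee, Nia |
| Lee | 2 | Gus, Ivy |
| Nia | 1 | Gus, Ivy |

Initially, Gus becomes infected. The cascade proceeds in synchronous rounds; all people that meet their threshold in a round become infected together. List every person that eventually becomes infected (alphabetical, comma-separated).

Gus, Nia

Round 1 — Gus becomes infected (initial).
Round 2 — checking thresholds:
  Lee: 1 of 2 neighbours < 2, holds.
  Nia: 1 of 2 neighbours ≥ 1, becomes infected.
Round 3 — no new infections; cascade stops.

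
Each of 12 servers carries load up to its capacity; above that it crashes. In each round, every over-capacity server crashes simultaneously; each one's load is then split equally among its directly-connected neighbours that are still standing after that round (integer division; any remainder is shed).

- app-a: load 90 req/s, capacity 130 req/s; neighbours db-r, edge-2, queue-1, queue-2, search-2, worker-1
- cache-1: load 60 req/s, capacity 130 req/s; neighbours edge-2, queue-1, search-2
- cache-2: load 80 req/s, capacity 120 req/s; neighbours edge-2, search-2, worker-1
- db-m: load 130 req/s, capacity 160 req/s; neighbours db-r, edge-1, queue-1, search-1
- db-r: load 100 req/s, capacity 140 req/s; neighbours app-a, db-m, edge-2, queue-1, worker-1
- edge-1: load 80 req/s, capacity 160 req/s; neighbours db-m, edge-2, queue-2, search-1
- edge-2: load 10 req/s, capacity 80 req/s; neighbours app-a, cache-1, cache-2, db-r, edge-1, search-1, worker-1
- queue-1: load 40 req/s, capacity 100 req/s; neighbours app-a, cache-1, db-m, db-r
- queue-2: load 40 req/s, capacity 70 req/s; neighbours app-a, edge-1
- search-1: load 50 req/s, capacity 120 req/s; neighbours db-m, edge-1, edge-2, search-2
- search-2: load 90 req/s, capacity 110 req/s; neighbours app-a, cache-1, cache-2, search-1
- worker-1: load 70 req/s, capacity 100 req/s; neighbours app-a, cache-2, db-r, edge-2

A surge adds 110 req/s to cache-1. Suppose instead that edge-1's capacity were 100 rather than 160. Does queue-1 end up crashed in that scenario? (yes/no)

yes

With edge-1's capacity at 100:
Round 1 — cache-1 at 170 > 130. cache-1 crashes.
  cache-1 sheds 170 req/s to edge-2, queue-1, search-2: 56 each (2 lost).
    edge-2: 10+56 = 66 ≤ 80
    queue-1: 40+56 = 96 ≤ 100
    search-2: 90+56 = 146 > 110
Round 2 — search-2 crashes.
  search-2 sheds 146 req/s to app-a, cache-2, search-1: 48 each (2 lost).
    app-a: 90+48 = 138 > 130
    cache-2: 80+48 = 128 > 120
    search-1: 50+48 = 98 ≤ 120
Round 3 — app-a, cache-2 crash.
  app-a sheds 138 req/s to db-r, edge-2, queue-1, queue-2, worker-1: 27 each (3 lost).
    db-r: 100+27 = 127 ≤ 140
    edge-2: 66+27 = 93 > 80
    queue-1: 96+27 = 123 > 100
    queue-2: 40+27 = 67 ≤ 70
    worker-1: 70+27 = 97 ≤ 100
  cache-2 sheds 128 req/s to edge-2, worker-1: 64 each.
    edge-2: 93+64 = 157 > 80
    worker-1: 97+64 = 161 > 100
Round 4 — edge-2, queue-1, worker-1 crash.
  edge-2 sheds 157 req/s to db-r, edge-1, search-1: 52 each (1 lost).
    db-r: 127+52 = 179 > 140
    edge-1: 80+52 = 132 > 100
    search-1: 98+52 = 150 > 120
  queue-1 sheds 123 req/s to db-m, db-r: 61 each (1 lost).
    db-m: 130+61 = 191 > 160
    db-r: 179+61 = 240 > 140
  worker-1 sheds 161 req/s to db-r: 161 each.
    db-r: 240+161 = 401 > 140
Round 5 — db-m, db-r, edge-1, search-1 crash.
  db-m sheds 191 req/s: no online neighbours, lost.
  db-r sheds 401 req/s: no online neighbours, lost.
  edge-1 sheds 132 req/s to queue-2: 132 each.
    queue-2: 67+132 = 199 > 70
  search-1 sheds 150 req/s: no online neighbours, lost.
Round 6 — queue-2 crashes.
  queue-2 sheds 199 req/s: no online neighbours, lost.
No further crashes.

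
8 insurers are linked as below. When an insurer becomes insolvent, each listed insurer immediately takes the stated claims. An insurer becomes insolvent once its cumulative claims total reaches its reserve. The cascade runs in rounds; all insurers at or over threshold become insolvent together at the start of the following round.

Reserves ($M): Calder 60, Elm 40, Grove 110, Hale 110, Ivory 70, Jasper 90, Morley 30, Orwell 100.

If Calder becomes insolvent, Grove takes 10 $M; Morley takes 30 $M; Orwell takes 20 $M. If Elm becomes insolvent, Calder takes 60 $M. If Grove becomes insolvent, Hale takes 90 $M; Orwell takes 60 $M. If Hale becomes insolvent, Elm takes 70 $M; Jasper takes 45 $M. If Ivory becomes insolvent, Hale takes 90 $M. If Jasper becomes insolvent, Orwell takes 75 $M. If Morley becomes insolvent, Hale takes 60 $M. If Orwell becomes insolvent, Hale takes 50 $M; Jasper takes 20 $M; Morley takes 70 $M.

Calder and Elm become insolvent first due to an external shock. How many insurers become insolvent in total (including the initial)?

3

Round 1 — Calder, Elm become insolvent (initial).
  Grove: +10 → 10 < 110
  Morley: +30 → 30 ≥ 30
  Orwell: +20 → 20 < 100
Round 2 — Morley becomes insolvent.
  Hale: +60 → 60 < 110
No further insolvencies.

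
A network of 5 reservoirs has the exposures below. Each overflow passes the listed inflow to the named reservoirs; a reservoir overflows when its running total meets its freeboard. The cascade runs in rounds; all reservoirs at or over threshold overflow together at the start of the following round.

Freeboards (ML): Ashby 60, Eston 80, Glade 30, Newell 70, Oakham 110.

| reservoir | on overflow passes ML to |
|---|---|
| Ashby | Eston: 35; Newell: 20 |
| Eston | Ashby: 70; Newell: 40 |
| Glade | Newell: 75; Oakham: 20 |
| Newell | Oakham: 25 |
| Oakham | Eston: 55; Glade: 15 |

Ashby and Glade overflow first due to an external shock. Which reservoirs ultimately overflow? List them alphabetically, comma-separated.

Ashby, Glade, Newell

Round 1 — Ashby, Glade overflow (initial).
  Eston: +35 → 35 < 80
  Newell: +20+75 → 95 ≥ 70
  Oakham: +20 → 20 < 110
Round 2 — Newell overflows.
  Oakham: +25 → 45 < 110
No further overflows.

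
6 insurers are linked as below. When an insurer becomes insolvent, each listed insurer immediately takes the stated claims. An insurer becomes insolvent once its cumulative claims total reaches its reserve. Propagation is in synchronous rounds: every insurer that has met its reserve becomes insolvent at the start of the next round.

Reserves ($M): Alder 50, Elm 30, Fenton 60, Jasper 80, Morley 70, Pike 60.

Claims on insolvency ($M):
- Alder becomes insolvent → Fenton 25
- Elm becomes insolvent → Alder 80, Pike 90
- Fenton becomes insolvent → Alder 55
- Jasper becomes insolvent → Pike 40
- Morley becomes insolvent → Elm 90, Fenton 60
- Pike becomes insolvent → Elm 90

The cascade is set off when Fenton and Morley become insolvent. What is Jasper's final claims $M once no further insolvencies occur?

0

Round 1 — Fenton, Morley become insolvent (initial).
  Alder: +55 → 55 ≥ 50
  Elm: +90 → 90 ≥ 30
Round 2 — Alder, Elm become insolvent.
  Pike: +90 → 90 ≥ 60
Round 3 — Pike becomes insolvent.
No further insolvencies.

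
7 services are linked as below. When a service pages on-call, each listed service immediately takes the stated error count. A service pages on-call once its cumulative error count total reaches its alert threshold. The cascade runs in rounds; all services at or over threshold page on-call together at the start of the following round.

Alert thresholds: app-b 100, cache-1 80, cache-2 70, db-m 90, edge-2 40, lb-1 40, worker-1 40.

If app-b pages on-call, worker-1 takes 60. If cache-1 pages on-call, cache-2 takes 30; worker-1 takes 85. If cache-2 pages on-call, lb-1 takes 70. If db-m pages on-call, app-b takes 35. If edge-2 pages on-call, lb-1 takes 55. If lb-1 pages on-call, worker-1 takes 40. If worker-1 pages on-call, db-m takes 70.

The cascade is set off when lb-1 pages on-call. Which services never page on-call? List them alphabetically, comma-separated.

app-b, cache-1, cache-2, db-m, edge-2

Round 1 — lb-1 pages on-call (initial).
  worker-1: +40 → 40 ≥ 40
Round 2 — worker-1 pages on-call.
  db-m: +70 → 70 < 90
No further pages.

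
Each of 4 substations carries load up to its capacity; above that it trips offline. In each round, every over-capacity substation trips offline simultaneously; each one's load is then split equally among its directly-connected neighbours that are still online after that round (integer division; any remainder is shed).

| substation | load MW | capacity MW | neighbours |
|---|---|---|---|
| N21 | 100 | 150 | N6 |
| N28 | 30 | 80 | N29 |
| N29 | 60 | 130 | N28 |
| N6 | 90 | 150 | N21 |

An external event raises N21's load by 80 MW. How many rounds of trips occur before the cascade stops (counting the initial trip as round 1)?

2

Round 1 — N21 at 180 > 150. N21 trips offline.
  N21 sheds 180 MW to N6: 180 each.
    N6: 90+180 = 270 > 150
Round 2 — N6 trips offline.
  N6 sheds 270 MW: no online neighbours, lost.
No further trips.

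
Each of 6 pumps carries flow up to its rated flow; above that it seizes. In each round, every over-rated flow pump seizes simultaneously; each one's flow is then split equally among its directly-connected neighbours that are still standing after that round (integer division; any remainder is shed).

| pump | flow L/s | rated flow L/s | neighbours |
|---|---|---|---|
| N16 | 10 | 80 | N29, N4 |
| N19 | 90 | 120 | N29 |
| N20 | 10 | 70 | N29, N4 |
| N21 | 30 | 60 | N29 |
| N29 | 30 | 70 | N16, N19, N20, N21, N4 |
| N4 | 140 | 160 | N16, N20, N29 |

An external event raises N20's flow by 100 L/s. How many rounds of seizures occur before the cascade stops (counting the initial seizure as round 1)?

Round 1 — N20 at 110 > 70. N20 seizes.
  N20 sheds 110 L/s to N29, N4: 55 each.
    N29: 30+55 = 85 > 70
    N4: 140+55 = 195 > 160
Round 2 — N29, N4 seize.
  N29 sheds 85 L/s to N16, N19, N21: 28 each (1 lost).
    N16: 10+28 = 38 ≤ 80
    N19: 90+28 = 118 ≤ 120
    N21: 30+28 = 58 ≤ 60
  N4 sheds 195 L/s to N16: 195 each.
    N16: 38+195 = 233 > 80
Round 3 — N16 seizes.
  N16 sheds 233 L/s: no online neighbours, lost.
No further seizures.

3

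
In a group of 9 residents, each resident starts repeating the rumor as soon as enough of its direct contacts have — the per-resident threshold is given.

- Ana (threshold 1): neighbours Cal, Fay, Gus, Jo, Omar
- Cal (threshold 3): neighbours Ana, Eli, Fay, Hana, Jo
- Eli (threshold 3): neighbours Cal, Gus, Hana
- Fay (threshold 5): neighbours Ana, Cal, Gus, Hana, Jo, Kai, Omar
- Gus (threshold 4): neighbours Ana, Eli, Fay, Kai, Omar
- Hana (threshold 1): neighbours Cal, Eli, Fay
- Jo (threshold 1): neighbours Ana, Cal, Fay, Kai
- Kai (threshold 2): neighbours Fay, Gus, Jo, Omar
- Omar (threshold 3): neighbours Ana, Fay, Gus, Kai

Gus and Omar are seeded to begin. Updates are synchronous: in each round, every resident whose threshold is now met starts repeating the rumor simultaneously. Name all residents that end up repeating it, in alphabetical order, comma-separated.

Round 1 — Gus, Omar start repeating the rumor (initial).
Round 2 — checking thresholds:
  Ana: 2 of 5 neighbours ≥ 1, starts repeating the rumor.
  Eli: 1 of 3 neighbours < 3, below threshold.
  Fay: 2 of 7 neighbours < 5, below threshold.
  Kai: 2 of 4 neighbours ≥ 2, starts repeating the rumor.
Round 3 — checking thresholds:
  Cal: 1 of 5 neighbours < 3, below threshold.
  Eli: 1 of 3 neighbours < 3, below threshold.
  Fay: 4 of 7 neighbours < 5, below threshold.
  Jo: 2 of 4 neighbours ≥ 1, starts repeating the rumor.
Round 4 — checking thresholds:
  Cal: 2 of 5 neighbours < 3, below threshold.
  Eli: 1 of 3 neighbours < 3, below threshold.
  Fay: 5 of 7 neighbours ≥ 5, starts repeating the rumor.
Round 5 — checking thresholds:
  Cal: 3 of 5 neighbours ≥ 3, starts repeating the rumor.
  Eli: 1 of 3 neighbours < 3, below threshold.
  Hana: 1 of 3 neighbours ≥ 1, starts repeating the rumor.
Round 6 — checking thresholds:
  Eli: 3 of 3 neighbours ≥ 3, starts repeating the rumor.
Round 7 — no new spreads; cascade stops.

Ana, Cal, Eli, Fay, Gus, Hana, Jo, Kai, Omar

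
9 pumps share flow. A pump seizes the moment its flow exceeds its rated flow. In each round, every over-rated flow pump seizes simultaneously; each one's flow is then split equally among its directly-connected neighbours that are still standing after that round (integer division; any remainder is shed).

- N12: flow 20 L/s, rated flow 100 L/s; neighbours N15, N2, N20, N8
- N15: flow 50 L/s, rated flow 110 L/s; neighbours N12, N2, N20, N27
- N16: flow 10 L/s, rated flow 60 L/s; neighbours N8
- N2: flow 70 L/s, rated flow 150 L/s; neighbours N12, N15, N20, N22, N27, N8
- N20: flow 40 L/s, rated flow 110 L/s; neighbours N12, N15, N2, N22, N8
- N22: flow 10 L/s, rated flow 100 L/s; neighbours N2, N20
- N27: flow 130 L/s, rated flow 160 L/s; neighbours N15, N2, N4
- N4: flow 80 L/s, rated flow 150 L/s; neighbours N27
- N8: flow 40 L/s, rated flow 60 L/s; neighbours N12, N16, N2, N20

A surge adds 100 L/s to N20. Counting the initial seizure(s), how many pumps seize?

Round 1 — N20 at 140 > 110. N20 seizes.
  N20 sheds 140 L/s to N12, N15, N2, N22, N8: 28 each.
    N12: 20+28 = 48 ≤ 100
    N15: 50+28 = 78 ≤ 110
    N2: 70+28 = 98 ≤ 150
    N22: 10+28 = 38 ≤ 100
    N8: 40+28 = 68 > 60
Round 2 — N8 seizes.
  N8 sheds 68 L/s to N12, N16, N2: 22 each (2 lost).
    N12: 48+22 = 70 ≤ 100
    N16: 10+22 = 32 ≤ 60
    N2: 98+22 = 120 ≤ 150
No further seizures.

2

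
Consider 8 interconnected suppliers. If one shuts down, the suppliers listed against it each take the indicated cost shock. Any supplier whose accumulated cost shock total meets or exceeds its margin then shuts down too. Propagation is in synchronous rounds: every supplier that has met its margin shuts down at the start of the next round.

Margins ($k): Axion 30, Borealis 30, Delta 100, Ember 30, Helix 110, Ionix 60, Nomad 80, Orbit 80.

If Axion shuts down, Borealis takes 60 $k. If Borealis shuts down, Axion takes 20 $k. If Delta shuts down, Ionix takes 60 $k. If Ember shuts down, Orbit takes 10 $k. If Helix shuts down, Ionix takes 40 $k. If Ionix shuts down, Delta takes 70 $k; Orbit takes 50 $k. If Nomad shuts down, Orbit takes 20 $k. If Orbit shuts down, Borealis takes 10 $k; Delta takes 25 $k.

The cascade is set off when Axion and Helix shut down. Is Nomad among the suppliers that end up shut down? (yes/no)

no

Round 1 — Axion, Helix shut down (initial).
  Borealis: +60 → 60 ≥ 30
  Ionix: +40 → 40 < 60
Round 2 — Borealis shuts down.
No further shutdowns.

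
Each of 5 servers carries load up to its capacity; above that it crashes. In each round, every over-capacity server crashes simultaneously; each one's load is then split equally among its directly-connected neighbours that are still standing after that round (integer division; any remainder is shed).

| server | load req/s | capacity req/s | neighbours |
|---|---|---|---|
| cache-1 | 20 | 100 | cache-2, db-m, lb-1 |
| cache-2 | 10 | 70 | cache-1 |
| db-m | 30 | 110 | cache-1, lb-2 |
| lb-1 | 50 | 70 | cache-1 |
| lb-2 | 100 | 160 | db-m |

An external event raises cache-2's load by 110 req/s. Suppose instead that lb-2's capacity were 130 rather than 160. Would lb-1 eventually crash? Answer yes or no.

yes

With lb-2's capacity at 130:
Round 1 — cache-2 at 120 > 70. cache-2 crashes.
  cache-2 sheds 120 req/s to cache-1: 120 each.
    cache-1: 20+120 = 140 > 100
Round 2 — cache-1 crashes.
  cache-1 sheds 140 req/s to db-m, lb-1: 70 each.
    db-m: 30+70 = 100 ≤ 110
    lb-1: 50+70 = 120 > 70
Round 3 — lb-1 crashes.
  lb-1 sheds 120 req/s: no online neighbours, lost.
No further crashes.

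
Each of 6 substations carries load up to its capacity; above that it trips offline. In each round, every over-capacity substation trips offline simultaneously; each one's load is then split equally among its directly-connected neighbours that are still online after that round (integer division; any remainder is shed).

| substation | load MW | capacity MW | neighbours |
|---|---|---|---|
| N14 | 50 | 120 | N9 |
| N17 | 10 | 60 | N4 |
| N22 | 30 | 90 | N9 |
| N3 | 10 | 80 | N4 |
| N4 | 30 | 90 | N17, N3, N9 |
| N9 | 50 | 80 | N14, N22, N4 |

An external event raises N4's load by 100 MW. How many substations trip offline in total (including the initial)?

Round 1 — N4 at 130 > 90. N4 trips offline.
  N4 sheds 130 MW to N17, N3, N9: 43 each (1 lost).
    N17: 10+43 = 53 ≤ 60
    N3: 10+43 = 53 ≤ 80
    N9: 50+43 = 93 > 80
Round 2 — N9 trips offline.
  N9 sheds 93 MW to N14, N22: 46 each (1 lost).
    N14: 50+46 = 96 ≤ 120
    N22: 30+46 = 76 ≤ 90
No further trips.

2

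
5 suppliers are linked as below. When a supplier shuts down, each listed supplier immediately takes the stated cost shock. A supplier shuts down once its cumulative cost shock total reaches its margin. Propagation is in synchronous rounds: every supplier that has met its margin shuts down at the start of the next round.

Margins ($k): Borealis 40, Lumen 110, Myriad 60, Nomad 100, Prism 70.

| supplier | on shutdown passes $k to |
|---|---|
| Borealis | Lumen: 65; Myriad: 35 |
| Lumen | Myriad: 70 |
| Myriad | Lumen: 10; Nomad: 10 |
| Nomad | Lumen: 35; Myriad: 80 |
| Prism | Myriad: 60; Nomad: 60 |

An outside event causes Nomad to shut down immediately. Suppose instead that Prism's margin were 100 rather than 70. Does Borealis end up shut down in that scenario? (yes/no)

With Prism's margin at 100:
Round 1 — Nomad shuts down (initial).
  Lumen: +35 → 35 < 110
  Myriad: +80 → 80 ≥ 60
Round 2 — Myriad shuts down.
  Lumen: +10 → 45 < 110
No further shutdowns.

no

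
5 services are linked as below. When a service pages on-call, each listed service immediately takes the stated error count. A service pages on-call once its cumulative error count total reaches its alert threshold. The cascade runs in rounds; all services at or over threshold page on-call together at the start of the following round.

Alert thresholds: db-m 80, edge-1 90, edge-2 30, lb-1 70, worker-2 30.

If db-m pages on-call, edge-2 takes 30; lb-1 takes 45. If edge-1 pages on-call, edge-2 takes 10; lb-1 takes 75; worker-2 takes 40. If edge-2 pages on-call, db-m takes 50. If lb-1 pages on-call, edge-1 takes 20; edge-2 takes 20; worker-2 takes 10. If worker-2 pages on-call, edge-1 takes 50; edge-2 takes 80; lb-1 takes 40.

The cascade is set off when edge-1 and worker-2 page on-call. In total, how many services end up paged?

4

Round 1 — edge-1, worker-2 page on-call (initial).
  edge-2: +10+80 → 90 ≥ 30
  lb-1: +75+40 → 115 ≥ 70
Round 2 — edge-2, lb-1 page on-call.
  db-m: +50 → 50 < 80
No further pages.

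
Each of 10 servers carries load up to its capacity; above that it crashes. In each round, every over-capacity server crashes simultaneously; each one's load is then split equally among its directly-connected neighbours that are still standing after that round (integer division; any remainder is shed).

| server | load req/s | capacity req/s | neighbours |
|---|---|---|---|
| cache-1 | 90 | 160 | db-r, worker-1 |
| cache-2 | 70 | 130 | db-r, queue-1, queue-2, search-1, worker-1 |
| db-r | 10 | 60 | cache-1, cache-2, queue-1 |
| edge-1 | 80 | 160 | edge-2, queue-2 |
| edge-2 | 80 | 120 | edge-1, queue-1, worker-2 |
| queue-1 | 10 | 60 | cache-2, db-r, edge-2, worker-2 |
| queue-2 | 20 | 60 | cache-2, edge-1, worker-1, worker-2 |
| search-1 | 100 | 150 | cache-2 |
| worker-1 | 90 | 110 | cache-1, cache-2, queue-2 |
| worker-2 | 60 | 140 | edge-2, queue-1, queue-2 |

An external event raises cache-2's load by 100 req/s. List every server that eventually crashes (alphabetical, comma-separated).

Round 1 — cache-2 at 170 > 130. cache-2 crashes.
  cache-2 sheds 170 req/s to db-r, queue-1, queue-2, search-1, worker-1: 34 each.
    db-r: 10+34 = 44 ≤ 60
    queue-1: 10+34 = 44 ≤ 60
    queue-2: 20+34 = 54 ≤ 60
    search-1: 100+34 = 134 ≤ 150
    worker-1: 90+34 = 124 > 110
Round 2 — worker-1 crashes.
  worker-1 sheds 124 req/s to cache-1, queue-2: 62 each.
    cache-1: 90+62 = 152 ≤ 160
    queue-2: 54+62 = 116 > 60
Round 3 — queue-2 crashes.
  queue-2 sheds 116 req/s to edge-1, worker-2: 58 each.
    edge-1: 80+58 = 138 ≤ 160
    worker-2: 60+58 = 118 ≤ 140
No further crashes.

cache-2, queue-2, worker-1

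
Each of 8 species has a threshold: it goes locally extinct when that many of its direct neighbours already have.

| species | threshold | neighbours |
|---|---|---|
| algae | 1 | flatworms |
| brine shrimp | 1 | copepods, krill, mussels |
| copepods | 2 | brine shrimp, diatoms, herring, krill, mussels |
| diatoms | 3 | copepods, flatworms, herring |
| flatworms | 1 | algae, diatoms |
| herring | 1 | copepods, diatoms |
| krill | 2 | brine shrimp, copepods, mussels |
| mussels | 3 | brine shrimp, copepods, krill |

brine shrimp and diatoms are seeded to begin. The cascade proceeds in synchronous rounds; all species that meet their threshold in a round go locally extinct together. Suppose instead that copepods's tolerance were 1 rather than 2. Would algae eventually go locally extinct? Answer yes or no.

With copepods's tolerance at 1:
Round 1 — brine shrimp, diatoms go locally extinct (initial).
Round 2 — checking thresholds:
  copepods: 2 of 5 neighbours ≥ 1, goes locally extinct.
  flatworms: 1 of 2 neighbours ≥ 1, goes locally extinct.
  herring: 1 of 2 neighbours ≥ 1, goes locally extinct.
  krill: 1 of 3 neighbours < 2, holds.
  mussels: 1 of 3 neighbours < 3, holds.
Round 3 — checking thresholds:
  algae: 1 of 1 neighbours ≥ 1, goes locally extinct.
  krill: 2 of 3 neighbours ≥ 2, goes locally extinct.
  mussels: 2 of 3 neighbours < 3, holds.
Round 4 — checking thresholds:
  mussels: 3 of 3 neighbours ≥ 3, goes locally extinct.
Round 5 — no new extinctions; cascade stops.

yes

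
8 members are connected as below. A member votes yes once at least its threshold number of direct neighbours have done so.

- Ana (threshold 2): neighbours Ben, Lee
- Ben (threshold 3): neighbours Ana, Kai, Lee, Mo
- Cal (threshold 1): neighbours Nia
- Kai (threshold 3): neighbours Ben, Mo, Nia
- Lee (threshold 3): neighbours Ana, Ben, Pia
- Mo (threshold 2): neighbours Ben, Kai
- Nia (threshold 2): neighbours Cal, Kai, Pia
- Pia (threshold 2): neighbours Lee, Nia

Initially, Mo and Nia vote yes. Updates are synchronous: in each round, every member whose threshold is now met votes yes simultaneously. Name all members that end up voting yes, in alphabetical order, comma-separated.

Cal, Mo, Nia

Round 1 — Mo, Nia vote yes (initial).
Round 2 — checking thresholds:
  Ben: 1 of 4 neighbours < 3, holds.
  Cal: 1 of 1 neighbours ≥ 1, votes yes.
  Kai: 2 of 3 neighbours < 3, holds.
  Pia: 1 of 2 neighbours < 2, holds.
Round 3 — no new yes votes; cascade stops.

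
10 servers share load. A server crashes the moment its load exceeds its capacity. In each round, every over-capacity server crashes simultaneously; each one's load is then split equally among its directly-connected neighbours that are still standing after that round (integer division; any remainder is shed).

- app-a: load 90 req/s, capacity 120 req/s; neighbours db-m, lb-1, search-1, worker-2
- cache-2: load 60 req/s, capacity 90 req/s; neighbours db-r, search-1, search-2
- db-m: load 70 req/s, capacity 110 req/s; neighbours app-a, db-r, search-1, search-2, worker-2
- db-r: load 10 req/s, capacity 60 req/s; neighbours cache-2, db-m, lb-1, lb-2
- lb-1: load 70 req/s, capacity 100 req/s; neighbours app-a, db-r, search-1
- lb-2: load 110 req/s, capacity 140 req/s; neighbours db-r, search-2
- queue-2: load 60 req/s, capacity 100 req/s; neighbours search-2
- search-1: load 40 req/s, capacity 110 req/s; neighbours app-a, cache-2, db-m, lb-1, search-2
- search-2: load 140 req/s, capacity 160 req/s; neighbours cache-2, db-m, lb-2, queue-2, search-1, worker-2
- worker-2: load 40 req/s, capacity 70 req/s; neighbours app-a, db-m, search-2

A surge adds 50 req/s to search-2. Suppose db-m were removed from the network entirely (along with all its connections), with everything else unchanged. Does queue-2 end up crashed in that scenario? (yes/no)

no

With db-m removed:
Round 1 — search-2 at 190 > 160. search-2 crashes.
  search-2 sheds 190 req/s to cache-2, lb-2, queue-2, search-1, worker-2: 38 each.
    cache-2: 60+38 = 98 > 90
    lb-2: 110+38 = 148 > 140
    queue-2: 60+38 = 98 ≤ 100
    search-1: 40+38 = 78 ≤ 110
    worker-2: 40+38 = 78 > 70
Round 2 — cache-2, lb-2, worker-2 crash.
  cache-2 sheds 98 req/s to db-r, search-1: 49 each.
    db-r: 10+49 = 59 ≤ 60
    search-1: 78+49 = 127 > 110
  lb-2 sheds 148 req/s to db-r: 148 each.
    db-r: 59+148 = 207 > 60
  worker-2 sheds 78 req/s to app-a: 78 each.
    app-a: 90+78 = 168 > 120
Round 3 — app-a, db-r, search-1 crash.
  app-a sheds 168 req/s to lb-1: 168 each.
    lb-1: 70+168 = 238 > 100
  db-r sheds 207 req/s to lb-1: 207 each.
    lb-1: 238+207 = 445 > 100
  search-1 sheds 127 req/s to lb-1: 127 each.
    lb-1: 445+127 = 572 > 100
Round 4 — lb-1 crashes.
  lb-1 sheds 572 req/s: no online neighbours, lost.
No further crashes.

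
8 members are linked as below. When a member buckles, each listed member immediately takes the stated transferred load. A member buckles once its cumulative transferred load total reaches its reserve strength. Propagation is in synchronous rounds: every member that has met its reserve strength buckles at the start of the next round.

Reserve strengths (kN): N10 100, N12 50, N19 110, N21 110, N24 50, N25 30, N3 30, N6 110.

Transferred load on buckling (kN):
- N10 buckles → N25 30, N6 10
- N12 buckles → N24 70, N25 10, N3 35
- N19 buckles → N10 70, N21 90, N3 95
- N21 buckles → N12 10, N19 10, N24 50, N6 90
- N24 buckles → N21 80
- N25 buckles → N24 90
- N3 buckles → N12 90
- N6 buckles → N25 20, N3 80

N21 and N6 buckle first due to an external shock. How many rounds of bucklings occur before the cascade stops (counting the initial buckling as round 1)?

Round 1 — N21, N6 buckle (initial).
  N12: +10 → 10 < 50
  N19: +10 → 10 < 110
  N24: +50 → 50 ≥ 50
  N25: +20 → 20 < 30
  N3: +80 → 80 ≥ 30
Round 2 — N24, N3 buckle.
  N12: +90 → 100 ≥ 50
Round 3 — N12 buckles.
  N25: +10 → 30 ≥ 30
Round 4 — N25 buckles.
No further bucklings.

4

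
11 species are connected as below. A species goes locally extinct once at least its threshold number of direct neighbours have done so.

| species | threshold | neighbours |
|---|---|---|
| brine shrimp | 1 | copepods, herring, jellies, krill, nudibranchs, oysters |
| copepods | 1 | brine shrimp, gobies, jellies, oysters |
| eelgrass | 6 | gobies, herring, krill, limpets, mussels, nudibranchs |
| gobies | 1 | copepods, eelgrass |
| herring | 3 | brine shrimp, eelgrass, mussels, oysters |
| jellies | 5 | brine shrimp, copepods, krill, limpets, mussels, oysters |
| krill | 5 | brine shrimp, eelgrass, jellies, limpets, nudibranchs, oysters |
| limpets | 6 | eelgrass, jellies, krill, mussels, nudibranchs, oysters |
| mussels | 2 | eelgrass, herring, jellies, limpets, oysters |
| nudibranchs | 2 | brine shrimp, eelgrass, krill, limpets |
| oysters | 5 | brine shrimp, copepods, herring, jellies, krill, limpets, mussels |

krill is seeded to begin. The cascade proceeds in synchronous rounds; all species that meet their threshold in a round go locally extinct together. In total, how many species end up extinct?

Round 1 — krill goes locally extinct (initial).
Round 2 — checking thresholds:
  brine shrimp: 1 of 6 neighbours ≥ 1, goes locally extinct.
  eelgrass: 1 of 6 neighbours < 6, not yet.
  jellies: 1 of 6 neighbours < 5, not yet.
  limpets: 1 of 6 neighbours < 6, not yet.
  nudibranchs: 1 of 4 neighbours < 2, not yet.
  oysters: 1 of 7 neighbours < 5, not yet.
Round 3 — checking thresholds:
  copepods: 1 of 4 neighbours ≥ 1, goes locally extinct.
  eelgrass: 1 of 6 neighbours < 6, not yet.
  herring: 1 of 4 neighbours < 3, not yet.
  jellies: 2 of 6 neighbours < 5, not yet.
  limpets: 1 of 6 neighbours < 6, not yet.
  nudibranchs: 2 of 4 neighbours ≥ 2, goes locally extinct.
  oysters: 2 of 7 neighbours < 5, not yet.
Round 4 — checking thresholds:
  eelgrass: 2 of 6 neighbours < 6, not yet.
  gobies: 1 of 2 neighbours ≥ 1, goes locally extinct.
  herring: 1 of 4 neighbours < 3, not yet.
  jellies: 3 of 6 neighbours < 5, not yet.
  limpets: 2 of 6 neighbours < 6, not yet.
  oysters: 3 of 7 neighbours < 5, not yet.
Round 5 — no new extinctions; cascade stops.

5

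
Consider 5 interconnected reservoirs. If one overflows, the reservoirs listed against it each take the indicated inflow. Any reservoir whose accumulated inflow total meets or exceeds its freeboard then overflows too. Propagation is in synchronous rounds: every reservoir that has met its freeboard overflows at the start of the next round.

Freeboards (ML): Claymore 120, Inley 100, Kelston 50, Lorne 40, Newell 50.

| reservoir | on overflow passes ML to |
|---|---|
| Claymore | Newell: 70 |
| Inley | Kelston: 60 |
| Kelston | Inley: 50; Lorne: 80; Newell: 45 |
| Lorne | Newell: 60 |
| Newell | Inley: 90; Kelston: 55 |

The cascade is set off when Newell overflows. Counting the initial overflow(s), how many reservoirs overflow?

Round 1 — Newell overflows (initial).
  Inley: +90 → 90 < 100
  Kelston: +55 → 55 ≥ 50
Round 2 — Kelston overflows.
  Inley: +50 → 140 ≥ 100
  Lorne: +80 → 80 ≥ 40
Round 3 — Inley, Lorne overflow.
No further overflows.

4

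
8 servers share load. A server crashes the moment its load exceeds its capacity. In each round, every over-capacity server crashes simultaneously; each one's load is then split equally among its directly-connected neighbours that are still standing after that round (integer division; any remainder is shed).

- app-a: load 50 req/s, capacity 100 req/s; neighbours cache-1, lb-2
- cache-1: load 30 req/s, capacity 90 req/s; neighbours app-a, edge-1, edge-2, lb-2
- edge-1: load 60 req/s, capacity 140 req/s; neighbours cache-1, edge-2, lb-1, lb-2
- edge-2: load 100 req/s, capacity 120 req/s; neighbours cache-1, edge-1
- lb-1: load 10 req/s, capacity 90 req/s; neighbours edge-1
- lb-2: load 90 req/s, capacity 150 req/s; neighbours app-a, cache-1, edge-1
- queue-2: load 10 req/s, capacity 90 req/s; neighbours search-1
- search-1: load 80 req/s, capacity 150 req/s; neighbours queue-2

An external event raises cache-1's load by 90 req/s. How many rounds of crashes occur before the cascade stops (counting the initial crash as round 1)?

Round 1 — cache-1 at 120 > 90. cache-1 crashes.
  cache-1 sheds 120 req/s to app-a, edge-1, edge-2, lb-2: 30 each.
    app-a: 50+30 = 80 ≤ 100
    edge-1: 60+30 = 90 ≤ 140
    edge-2: 100+30 = 130 > 120
    lb-2: 90+30 = 120 ≤ 150
Round 2 — edge-2 crashes.
  edge-2 sheds 130 req/s to edge-1: 130 each.
    edge-1: 90+130 = 220 > 140
Round 3 — edge-1 crashes.
  edge-1 sheds 220 req/s to lb-1, lb-2: 110 each.
    lb-1: 10+110 = 120 > 90
    lb-2: 120+110 = 230 > 150
Round 4 — lb-1, lb-2 crash.
  lb-1 sheds 120 req/s: no online neighbours, lost.
  lb-2 sheds 230 req/s to app-a: 230 each.
    app-a: 80+230 = 310 > 100
Round 5 — app-a crashes.
  app-a sheds 310 req/s: no online neighbours, lost.
No further crashes.

5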